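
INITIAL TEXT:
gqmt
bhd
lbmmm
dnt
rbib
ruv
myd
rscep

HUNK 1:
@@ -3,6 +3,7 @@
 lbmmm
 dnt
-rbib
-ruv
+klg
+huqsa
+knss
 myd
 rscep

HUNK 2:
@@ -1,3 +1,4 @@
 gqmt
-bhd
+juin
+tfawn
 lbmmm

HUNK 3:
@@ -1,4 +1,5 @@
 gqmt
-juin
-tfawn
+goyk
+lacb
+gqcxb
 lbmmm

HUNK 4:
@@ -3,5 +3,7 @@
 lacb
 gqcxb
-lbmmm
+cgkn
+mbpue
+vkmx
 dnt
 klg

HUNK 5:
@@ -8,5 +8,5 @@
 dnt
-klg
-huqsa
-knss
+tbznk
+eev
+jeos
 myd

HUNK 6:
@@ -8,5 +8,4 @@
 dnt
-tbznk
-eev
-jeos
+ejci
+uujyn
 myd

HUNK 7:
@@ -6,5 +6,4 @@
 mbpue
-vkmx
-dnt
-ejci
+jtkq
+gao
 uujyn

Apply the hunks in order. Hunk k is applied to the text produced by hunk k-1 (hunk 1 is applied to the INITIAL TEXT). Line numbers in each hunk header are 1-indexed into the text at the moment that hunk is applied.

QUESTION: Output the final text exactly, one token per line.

Answer: gqmt
goyk
lacb
gqcxb
cgkn
mbpue
jtkq
gao
uujyn
myd
rscep

Derivation:
Hunk 1: at line 3 remove [rbib,ruv] add [klg,huqsa,knss] -> 9 lines: gqmt bhd lbmmm dnt klg huqsa knss myd rscep
Hunk 2: at line 1 remove [bhd] add [juin,tfawn] -> 10 lines: gqmt juin tfawn lbmmm dnt klg huqsa knss myd rscep
Hunk 3: at line 1 remove [juin,tfawn] add [goyk,lacb,gqcxb] -> 11 lines: gqmt goyk lacb gqcxb lbmmm dnt klg huqsa knss myd rscep
Hunk 4: at line 3 remove [lbmmm] add [cgkn,mbpue,vkmx] -> 13 lines: gqmt goyk lacb gqcxb cgkn mbpue vkmx dnt klg huqsa knss myd rscep
Hunk 5: at line 8 remove [klg,huqsa,knss] add [tbznk,eev,jeos] -> 13 lines: gqmt goyk lacb gqcxb cgkn mbpue vkmx dnt tbznk eev jeos myd rscep
Hunk 6: at line 8 remove [tbznk,eev,jeos] add [ejci,uujyn] -> 12 lines: gqmt goyk lacb gqcxb cgkn mbpue vkmx dnt ejci uujyn myd rscep
Hunk 7: at line 6 remove [vkmx,dnt,ejci] add [jtkq,gao] -> 11 lines: gqmt goyk lacb gqcxb cgkn mbpue jtkq gao uujyn myd rscep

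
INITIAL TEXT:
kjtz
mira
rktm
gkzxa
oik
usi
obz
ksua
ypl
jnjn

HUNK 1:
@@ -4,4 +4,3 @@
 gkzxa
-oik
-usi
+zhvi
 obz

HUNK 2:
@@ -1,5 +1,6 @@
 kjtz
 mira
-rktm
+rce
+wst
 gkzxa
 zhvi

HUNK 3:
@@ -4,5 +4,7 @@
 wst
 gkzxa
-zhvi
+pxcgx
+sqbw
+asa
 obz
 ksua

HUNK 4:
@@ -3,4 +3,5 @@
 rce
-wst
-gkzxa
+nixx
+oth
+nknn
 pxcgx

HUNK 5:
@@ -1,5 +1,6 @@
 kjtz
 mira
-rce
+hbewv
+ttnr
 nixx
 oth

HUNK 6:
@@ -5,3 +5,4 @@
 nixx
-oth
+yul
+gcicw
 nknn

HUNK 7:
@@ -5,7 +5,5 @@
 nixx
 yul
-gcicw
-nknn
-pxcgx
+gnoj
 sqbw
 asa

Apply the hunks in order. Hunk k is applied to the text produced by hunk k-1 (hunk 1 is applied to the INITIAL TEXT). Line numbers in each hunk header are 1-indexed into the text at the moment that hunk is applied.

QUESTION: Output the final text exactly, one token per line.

Hunk 1: at line 4 remove [oik,usi] add [zhvi] -> 9 lines: kjtz mira rktm gkzxa zhvi obz ksua ypl jnjn
Hunk 2: at line 1 remove [rktm] add [rce,wst] -> 10 lines: kjtz mira rce wst gkzxa zhvi obz ksua ypl jnjn
Hunk 3: at line 4 remove [zhvi] add [pxcgx,sqbw,asa] -> 12 lines: kjtz mira rce wst gkzxa pxcgx sqbw asa obz ksua ypl jnjn
Hunk 4: at line 3 remove [wst,gkzxa] add [nixx,oth,nknn] -> 13 lines: kjtz mira rce nixx oth nknn pxcgx sqbw asa obz ksua ypl jnjn
Hunk 5: at line 1 remove [rce] add [hbewv,ttnr] -> 14 lines: kjtz mira hbewv ttnr nixx oth nknn pxcgx sqbw asa obz ksua ypl jnjn
Hunk 6: at line 5 remove [oth] add [yul,gcicw] -> 15 lines: kjtz mira hbewv ttnr nixx yul gcicw nknn pxcgx sqbw asa obz ksua ypl jnjn
Hunk 7: at line 5 remove [gcicw,nknn,pxcgx] add [gnoj] -> 13 lines: kjtz mira hbewv ttnr nixx yul gnoj sqbw asa obz ksua ypl jnjn

Answer: kjtz
mira
hbewv
ttnr
nixx
yul
gnoj
sqbw
asa
obz
ksua
ypl
jnjn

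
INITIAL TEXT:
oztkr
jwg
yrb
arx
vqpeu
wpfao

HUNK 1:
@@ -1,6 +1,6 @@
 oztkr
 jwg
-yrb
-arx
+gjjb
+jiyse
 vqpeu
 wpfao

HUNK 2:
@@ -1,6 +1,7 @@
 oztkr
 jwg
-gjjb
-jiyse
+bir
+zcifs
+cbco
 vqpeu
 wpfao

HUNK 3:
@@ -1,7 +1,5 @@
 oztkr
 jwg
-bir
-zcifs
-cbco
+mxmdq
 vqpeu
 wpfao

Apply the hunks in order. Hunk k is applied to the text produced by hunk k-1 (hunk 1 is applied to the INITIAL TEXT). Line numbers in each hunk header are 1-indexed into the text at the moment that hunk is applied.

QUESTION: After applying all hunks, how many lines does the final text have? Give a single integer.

Answer: 5

Derivation:
Hunk 1: at line 1 remove [yrb,arx] add [gjjb,jiyse] -> 6 lines: oztkr jwg gjjb jiyse vqpeu wpfao
Hunk 2: at line 1 remove [gjjb,jiyse] add [bir,zcifs,cbco] -> 7 lines: oztkr jwg bir zcifs cbco vqpeu wpfao
Hunk 3: at line 1 remove [bir,zcifs,cbco] add [mxmdq] -> 5 lines: oztkr jwg mxmdq vqpeu wpfao
Final line count: 5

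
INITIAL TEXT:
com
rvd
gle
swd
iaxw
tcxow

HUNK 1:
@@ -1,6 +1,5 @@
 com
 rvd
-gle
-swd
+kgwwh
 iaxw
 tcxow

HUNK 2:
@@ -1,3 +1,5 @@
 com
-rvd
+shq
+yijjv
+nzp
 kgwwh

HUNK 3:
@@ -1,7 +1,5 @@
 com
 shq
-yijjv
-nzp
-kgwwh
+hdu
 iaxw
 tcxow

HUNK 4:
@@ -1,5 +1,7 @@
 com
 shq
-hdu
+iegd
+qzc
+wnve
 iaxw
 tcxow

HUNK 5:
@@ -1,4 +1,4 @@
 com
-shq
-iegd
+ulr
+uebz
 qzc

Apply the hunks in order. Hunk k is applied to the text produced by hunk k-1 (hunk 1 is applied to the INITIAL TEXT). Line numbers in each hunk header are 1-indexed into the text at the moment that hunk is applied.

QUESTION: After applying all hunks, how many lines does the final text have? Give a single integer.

Answer: 7

Derivation:
Hunk 1: at line 1 remove [gle,swd] add [kgwwh] -> 5 lines: com rvd kgwwh iaxw tcxow
Hunk 2: at line 1 remove [rvd] add [shq,yijjv,nzp] -> 7 lines: com shq yijjv nzp kgwwh iaxw tcxow
Hunk 3: at line 1 remove [yijjv,nzp,kgwwh] add [hdu] -> 5 lines: com shq hdu iaxw tcxow
Hunk 4: at line 1 remove [hdu] add [iegd,qzc,wnve] -> 7 lines: com shq iegd qzc wnve iaxw tcxow
Hunk 5: at line 1 remove [shq,iegd] add [ulr,uebz] -> 7 lines: com ulr uebz qzc wnve iaxw tcxow
Final line count: 7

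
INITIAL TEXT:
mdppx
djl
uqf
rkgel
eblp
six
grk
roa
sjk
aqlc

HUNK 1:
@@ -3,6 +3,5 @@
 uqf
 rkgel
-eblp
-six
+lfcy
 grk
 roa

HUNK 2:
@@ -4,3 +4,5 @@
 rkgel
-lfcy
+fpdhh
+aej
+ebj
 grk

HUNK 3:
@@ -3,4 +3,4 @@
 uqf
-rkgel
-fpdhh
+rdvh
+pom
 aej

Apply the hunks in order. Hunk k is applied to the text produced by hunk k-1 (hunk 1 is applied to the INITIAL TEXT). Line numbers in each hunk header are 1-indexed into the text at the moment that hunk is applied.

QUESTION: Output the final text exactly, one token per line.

Hunk 1: at line 3 remove [eblp,six] add [lfcy] -> 9 lines: mdppx djl uqf rkgel lfcy grk roa sjk aqlc
Hunk 2: at line 4 remove [lfcy] add [fpdhh,aej,ebj] -> 11 lines: mdppx djl uqf rkgel fpdhh aej ebj grk roa sjk aqlc
Hunk 3: at line 3 remove [rkgel,fpdhh] add [rdvh,pom] -> 11 lines: mdppx djl uqf rdvh pom aej ebj grk roa sjk aqlc

Answer: mdppx
djl
uqf
rdvh
pom
aej
ebj
grk
roa
sjk
aqlc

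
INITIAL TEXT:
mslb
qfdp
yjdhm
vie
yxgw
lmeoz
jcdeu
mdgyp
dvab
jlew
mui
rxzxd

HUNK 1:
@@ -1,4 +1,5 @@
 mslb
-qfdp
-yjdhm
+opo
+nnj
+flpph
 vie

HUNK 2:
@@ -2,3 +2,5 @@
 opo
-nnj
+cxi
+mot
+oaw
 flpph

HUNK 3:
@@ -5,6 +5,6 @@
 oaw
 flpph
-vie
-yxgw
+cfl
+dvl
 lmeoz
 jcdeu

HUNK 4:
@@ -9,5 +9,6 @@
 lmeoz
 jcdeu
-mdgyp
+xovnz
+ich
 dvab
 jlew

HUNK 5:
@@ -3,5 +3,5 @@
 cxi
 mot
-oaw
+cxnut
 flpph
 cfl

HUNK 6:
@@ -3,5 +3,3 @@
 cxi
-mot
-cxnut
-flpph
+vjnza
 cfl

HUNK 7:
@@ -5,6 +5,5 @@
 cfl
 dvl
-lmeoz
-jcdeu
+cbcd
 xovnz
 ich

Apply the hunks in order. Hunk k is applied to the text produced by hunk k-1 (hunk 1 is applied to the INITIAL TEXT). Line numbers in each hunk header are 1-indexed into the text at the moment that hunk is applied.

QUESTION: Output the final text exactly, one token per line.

Hunk 1: at line 1 remove [qfdp,yjdhm] add [opo,nnj,flpph] -> 13 lines: mslb opo nnj flpph vie yxgw lmeoz jcdeu mdgyp dvab jlew mui rxzxd
Hunk 2: at line 2 remove [nnj] add [cxi,mot,oaw] -> 15 lines: mslb opo cxi mot oaw flpph vie yxgw lmeoz jcdeu mdgyp dvab jlew mui rxzxd
Hunk 3: at line 5 remove [vie,yxgw] add [cfl,dvl] -> 15 lines: mslb opo cxi mot oaw flpph cfl dvl lmeoz jcdeu mdgyp dvab jlew mui rxzxd
Hunk 4: at line 9 remove [mdgyp] add [xovnz,ich] -> 16 lines: mslb opo cxi mot oaw flpph cfl dvl lmeoz jcdeu xovnz ich dvab jlew mui rxzxd
Hunk 5: at line 3 remove [oaw] add [cxnut] -> 16 lines: mslb opo cxi mot cxnut flpph cfl dvl lmeoz jcdeu xovnz ich dvab jlew mui rxzxd
Hunk 6: at line 3 remove [mot,cxnut,flpph] add [vjnza] -> 14 lines: mslb opo cxi vjnza cfl dvl lmeoz jcdeu xovnz ich dvab jlew mui rxzxd
Hunk 7: at line 5 remove [lmeoz,jcdeu] add [cbcd] -> 13 lines: mslb opo cxi vjnza cfl dvl cbcd xovnz ich dvab jlew mui rxzxd

Answer: mslb
opo
cxi
vjnza
cfl
dvl
cbcd
xovnz
ich
dvab
jlew
mui
rxzxd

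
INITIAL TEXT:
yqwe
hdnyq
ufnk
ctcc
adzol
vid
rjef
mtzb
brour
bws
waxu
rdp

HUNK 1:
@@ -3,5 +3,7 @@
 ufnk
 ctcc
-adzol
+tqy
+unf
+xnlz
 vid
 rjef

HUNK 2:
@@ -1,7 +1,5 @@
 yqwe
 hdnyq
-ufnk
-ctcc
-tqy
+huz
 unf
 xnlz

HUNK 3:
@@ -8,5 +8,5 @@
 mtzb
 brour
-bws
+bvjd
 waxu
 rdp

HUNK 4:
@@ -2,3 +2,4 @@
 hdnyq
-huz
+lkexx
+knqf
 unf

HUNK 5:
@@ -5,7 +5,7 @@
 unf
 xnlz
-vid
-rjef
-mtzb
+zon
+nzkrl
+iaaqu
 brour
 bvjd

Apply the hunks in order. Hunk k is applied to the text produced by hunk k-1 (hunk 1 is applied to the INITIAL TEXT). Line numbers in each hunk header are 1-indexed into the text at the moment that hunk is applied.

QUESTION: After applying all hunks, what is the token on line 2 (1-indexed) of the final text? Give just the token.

Hunk 1: at line 3 remove [adzol] add [tqy,unf,xnlz] -> 14 lines: yqwe hdnyq ufnk ctcc tqy unf xnlz vid rjef mtzb brour bws waxu rdp
Hunk 2: at line 1 remove [ufnk,ctcc,tqy] add [huz] -> 12 lines: yqwe hdnyq huz unf xnlz vid rjef mtzb brour bws waxu rdp
Hunk 3: at line 8 remove [bws] add [bvjd] -> 12 lines: yqwe hdnyq huz unf xnlz vid rjef mtzb brour bvjd waxu rdp
Hunk 4: at line 2 remove [huz] add [lkexx,knqf] -> 13 lines: yqwe hdnyq lkexx knqf unf xnlz vid rjef mtzb brour bvjd waxu rdp
Hunk 5: at line 5 remove [vid,rjef,mtzb] add [zon,nzkrl,iaaqu] -> 13 lines: yqwe hdnyq lkexx knqf unf xnlz zon nzkrl iaaqu brour bvjd waxu rdp
Final line 2: hdnyq

Answer: hdnyq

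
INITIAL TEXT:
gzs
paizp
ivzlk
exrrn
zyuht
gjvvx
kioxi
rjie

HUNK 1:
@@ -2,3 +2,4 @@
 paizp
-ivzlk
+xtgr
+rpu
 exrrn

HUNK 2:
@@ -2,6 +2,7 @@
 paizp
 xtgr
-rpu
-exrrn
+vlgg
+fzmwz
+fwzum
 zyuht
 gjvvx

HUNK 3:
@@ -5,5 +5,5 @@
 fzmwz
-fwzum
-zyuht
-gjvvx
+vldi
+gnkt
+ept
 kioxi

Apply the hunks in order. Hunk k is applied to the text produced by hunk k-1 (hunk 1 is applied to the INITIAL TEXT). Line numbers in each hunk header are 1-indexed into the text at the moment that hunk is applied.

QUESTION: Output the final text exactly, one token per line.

Hunk 1: at line 2 remove [ivzlk] add [xtgr,rpu] -> 9 lines: gzs paizp xtgr rpu exrrn zyuht gjvvx kioxi rjie
Hunk 2: at line 2 remove [rpu,exrrn] add [vlgg,fzmwz,fwzum] -> 10 lines: gzs paizp xtgr vlgg fzmwz fwzum zyuht gjvvx kioxi rjie
Hunk 3: at line 5 remove [fwzum,zyuht,gjvvx] add [vldi,gnkt,ept] -> 10 lines: gzs paizp xtgr vlgg fzmwz vldi gnkt ept kioxi rjie

Answer: gzs
paizp
xtgr
vlgg
fzmwz
vldi
gnkt
ept
kioxi
rjie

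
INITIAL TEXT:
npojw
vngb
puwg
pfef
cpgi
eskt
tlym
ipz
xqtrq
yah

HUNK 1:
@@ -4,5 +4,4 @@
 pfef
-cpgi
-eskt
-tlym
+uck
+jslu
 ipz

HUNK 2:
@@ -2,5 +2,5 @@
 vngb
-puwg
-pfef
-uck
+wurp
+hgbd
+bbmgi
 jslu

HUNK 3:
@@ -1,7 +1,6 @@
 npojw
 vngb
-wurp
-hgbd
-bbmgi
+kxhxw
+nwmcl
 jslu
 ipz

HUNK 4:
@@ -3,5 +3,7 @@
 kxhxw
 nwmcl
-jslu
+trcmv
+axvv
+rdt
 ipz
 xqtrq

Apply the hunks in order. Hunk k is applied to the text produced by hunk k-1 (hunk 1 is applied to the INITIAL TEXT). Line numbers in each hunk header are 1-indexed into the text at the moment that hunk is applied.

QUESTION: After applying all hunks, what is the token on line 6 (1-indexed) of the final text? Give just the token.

Hunk 1: at line 4 remove [cpgi,eskt,tlym] add [uck,jslu] -> 9 lines: npojw vngb puwg pfef uck jslu ipz xqtrq yah
Hunk 2: at line 2 remove [puwg,pfef,uck] add [wurp,hgbd,bbmgi] -> 9 lines: npojw vngb wurp hgbd bbmgi jslu ipz xqtrq yah
Hunk 3: at line 1 remove [wurp,hgbd,bbmgi] add [kxhxw,nwmcl] -> 8 lines: npojw vngb kxhxw nwmcl jslu ipz xqtrq yah
Hunk 4: at line 3 remove [jslu] add [trcmv,axvv,rdt] -> 10 lines: npojw vngb kxhxw nwmcl trcmv axvv rdt ipz xqtrq yah
Final line 6: axvv

Answer: axvv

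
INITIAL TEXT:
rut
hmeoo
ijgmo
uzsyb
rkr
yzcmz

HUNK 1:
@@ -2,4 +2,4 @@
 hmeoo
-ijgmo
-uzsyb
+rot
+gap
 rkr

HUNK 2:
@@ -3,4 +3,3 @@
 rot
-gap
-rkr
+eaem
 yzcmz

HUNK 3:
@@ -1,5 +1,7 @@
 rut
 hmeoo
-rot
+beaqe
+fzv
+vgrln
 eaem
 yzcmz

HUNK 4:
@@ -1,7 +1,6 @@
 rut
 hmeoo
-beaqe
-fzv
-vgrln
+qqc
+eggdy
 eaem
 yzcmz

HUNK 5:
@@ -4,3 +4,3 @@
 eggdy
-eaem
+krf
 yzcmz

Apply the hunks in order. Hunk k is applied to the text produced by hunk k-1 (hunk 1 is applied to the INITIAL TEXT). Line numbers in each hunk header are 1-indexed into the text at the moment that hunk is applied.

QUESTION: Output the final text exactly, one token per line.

Hunk 1: at line 2 remove [ijgmo,uzsyb] add [rot,gap] -> 6 lines: rut hmeoo rot gap rkr yzcmz
Hunk 2: at line 3 remove [gap,rkr] add [eaem] -> 5 lines: rut hmeoo rot eaem yzcmz
Hunk 3: at line 1 remove [rot] add [beaqe,fzv,vgrln] -> 7 lines: rut hmeoo beaqe fzv vgrln eaem yzcmz
Hunk 4: at line 1 remove [beaqe,fzv,vgrln] add [qqc,eggdy] -> 6 lines: rut hmeoo qqc eggdy eaem yzcmz
Hunk 5: at line 4 remove [eaem] add [krf] -> 6 lines: rut hmeoo qqc eggdy krf yzcmz

Answer: rut
hmeoo
qqc
eggdy
krf
yzcmz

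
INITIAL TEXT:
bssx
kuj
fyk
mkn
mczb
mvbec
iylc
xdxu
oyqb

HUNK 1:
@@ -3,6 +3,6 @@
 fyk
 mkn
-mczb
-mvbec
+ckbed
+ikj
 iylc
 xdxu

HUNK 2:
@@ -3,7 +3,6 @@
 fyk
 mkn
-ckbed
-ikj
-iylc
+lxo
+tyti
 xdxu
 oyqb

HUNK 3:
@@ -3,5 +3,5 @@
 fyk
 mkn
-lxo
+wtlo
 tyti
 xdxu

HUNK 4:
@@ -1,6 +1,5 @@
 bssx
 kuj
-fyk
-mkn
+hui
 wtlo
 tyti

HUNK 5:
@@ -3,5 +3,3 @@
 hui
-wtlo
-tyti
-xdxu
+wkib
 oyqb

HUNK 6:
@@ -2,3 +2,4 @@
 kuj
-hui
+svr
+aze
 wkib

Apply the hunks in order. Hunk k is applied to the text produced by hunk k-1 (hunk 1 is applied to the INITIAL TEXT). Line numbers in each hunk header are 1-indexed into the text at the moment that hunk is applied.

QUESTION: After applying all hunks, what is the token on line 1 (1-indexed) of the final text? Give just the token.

Answer: bssx

Derivation:
Hunk 1: at line 3 remove [mczb,mvbec] add [ckbed,ikj] -> 9 lines: bssx kuj fyk mkn ckbed ikj iylc xdxu oyqb
Hunk 2: at line 3 remove [ckbed,ikj,iylc] add [lxo,tyti] -> 8 lines: bssx kuj fyk mkn lxo tyti xdxu oyqb
Hunk 3: at line 3 remove [lxo] add [wtlo] -> 8 lines: bssx kuj fyk mkn wtlo tyti xdxu oyqb
Hunk 4: at line 1 remove [fyk,mkn] add [hui] -> 7 lines: bssx kuj hui wtlo tyti xdxu oyqb
Hunk 5: at line 3 remove [wtlo,tyti,xdxu] add [wkib] -> 5 lines: bssx kuj hui wkib oyqb
Hunk 6: at line 2 remove [hui] add [svr,aze] -> 6 lines: bssx kuj svr aze wkib oyqb
Final line 1: bssx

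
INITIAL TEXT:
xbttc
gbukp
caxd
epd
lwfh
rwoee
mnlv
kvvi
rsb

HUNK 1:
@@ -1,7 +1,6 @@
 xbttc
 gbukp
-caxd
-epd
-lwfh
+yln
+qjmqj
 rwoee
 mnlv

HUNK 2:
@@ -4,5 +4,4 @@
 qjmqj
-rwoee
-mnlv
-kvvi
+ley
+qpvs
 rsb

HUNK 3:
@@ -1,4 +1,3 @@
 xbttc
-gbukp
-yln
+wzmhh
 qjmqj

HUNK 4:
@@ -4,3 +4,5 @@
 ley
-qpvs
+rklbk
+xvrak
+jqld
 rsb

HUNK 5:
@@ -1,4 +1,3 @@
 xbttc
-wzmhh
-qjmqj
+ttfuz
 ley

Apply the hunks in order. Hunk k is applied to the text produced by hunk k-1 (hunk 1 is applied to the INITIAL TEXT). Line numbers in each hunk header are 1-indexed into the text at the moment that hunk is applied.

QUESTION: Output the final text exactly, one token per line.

Hunk 1: at line 1 remove [caxd,epd,lwfh] add [yln,qjmqj] -> 8 lines: xbttc gbukp yln qjmqj rwoee mnlv kvvi rsb
Hunk 2: at line 4 remove [rwoee,mnlv,kvvi] add [ley,qpvs] -> 7 lines: xbttc gbukp yln qjmqj ley qpvs rsb
Hunk 3: at line 1 remove [gbukp,yln] add [wzmhh] -> 6 lines: xbttc wzmhh qjmqj ley qpvs rsb
Hunk 4: at line 4 remove [qpvs] add [rklbk,xvrak,jqld] -> 8 lines: xbttc wzmhh qjmqj ley rklbk xvrak jqld rsb
Hunk 5: at line 1 remove [wzmhh,qjmqj] add [ttfuz] -> 7 lines: xbttc ttfuz ley rklbk xvrak jqld rsb

Answer: xbttc
ttfuz
ley
rklbk
xvrak
jqld
rsb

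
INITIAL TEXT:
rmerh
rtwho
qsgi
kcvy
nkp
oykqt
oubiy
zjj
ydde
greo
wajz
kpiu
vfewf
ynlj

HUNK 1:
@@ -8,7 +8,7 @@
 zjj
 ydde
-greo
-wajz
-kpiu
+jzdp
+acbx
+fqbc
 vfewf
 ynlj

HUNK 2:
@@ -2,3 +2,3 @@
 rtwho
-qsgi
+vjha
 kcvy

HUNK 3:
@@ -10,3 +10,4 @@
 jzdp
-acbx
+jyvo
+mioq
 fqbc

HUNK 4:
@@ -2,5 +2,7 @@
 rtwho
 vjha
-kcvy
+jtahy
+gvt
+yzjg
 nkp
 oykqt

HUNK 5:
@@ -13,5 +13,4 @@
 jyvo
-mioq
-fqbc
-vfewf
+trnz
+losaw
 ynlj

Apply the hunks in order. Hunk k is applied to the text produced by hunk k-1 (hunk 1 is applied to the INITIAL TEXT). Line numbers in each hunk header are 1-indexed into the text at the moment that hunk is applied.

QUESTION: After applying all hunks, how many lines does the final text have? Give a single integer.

Hunk 1: at line 8 remove [greo,wajz,kpiu] add [jzdp,acbx,fqbc] -> 14 lines: rmerh rtwho qsgi kcvy nkp oykqt oubiy zjj ydde jzdp acbx fqbc vfewf ynlj
Hunk 2: at line 2 remove [qsgi] add [vjha] -> 14 lines: rmerh rtwho vjha kcvy nkp oykqt oubiy zjj ydde jzdp acbx fqbc vfewf ynlj
Hunk 3: at line 10 remove [acbx] add [jyvo,mioq] -> 15 lines: rmerh rtwho vjha kcvy nkp oykqt oubiy zjj ydde jzdp jyvo mioq fqbc vfewf ynlj
Hunk 4: at line 2 remove [kcvy] add [jtahy,gvt,yzjg] -> 17 lines: rmerh rtwho vjha jtahy gvt yzjg nkp oykqt oubiy zjj ydde jzdp jyvo mioq fqbc vfewf ynlj
Hunk 5: at line 13 remove [mioq,fqbc,vfewf] add [trnz,losaw] -> 16 lines: rmerh rtwho vjha jtahy gvt yzjg nkp oykqt oubiy zjj ydde jzdp jyvo trnz losaw ynlj
Final line count: 16

Answer: 16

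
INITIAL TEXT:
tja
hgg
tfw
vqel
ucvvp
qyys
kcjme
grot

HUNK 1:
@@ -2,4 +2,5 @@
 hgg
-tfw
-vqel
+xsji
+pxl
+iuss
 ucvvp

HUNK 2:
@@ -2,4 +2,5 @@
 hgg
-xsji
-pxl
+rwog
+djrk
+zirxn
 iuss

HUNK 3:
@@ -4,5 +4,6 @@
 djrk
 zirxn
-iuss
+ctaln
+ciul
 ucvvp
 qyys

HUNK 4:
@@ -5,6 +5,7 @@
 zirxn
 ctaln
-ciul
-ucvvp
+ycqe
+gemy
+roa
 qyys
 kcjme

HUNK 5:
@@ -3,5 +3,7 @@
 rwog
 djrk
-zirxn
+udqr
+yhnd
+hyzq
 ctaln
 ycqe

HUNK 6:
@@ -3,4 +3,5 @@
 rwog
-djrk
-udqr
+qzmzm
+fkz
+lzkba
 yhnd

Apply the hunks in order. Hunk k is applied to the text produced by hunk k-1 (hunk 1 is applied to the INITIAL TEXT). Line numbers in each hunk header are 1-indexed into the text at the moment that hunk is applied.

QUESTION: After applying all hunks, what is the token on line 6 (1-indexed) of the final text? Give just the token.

Hunk 1: at line 2 remove [tfw,vqel] add [xsji,pxl,iuss] -> 9 lines: tja hgg xsji pxl iuss ucvvp qyys kcjme grot
Hunk 2: at line 2 remove [xsji,pxl] add [rwog,djrk,zirxn] -> 10 lines: tja hgg rwog djrk zirxn iuss ucvvp qyys kcjme grot
Hunk 3: at line 4 remove [iuss] add [ctaln,ciul] -> 11 lines: tja hgg rwog djrk zirxn ctaln ciul ucvvp qyys kcjme grot
Hunk 4: at line 5 remove [ciul,ucvvp] add [ycqe,gemy,roa] -> 12 lines: tja hgg rwog djrk zirxn ctaln ycqe gemy roa qyys kcjme grot
Hunk 5: at line 3 remove [zirxn] add [udqr,yhnd,hyzq] -> 14 lines: tja hgg rwog djrk udqr yhnd hyzq ctaln ycqe gemy roa qyys kcjme grot
Hunk 6: at line 3 remove [djrk,udqr] add [qzmzm,fkz,lzkba] -> 15 lines: tja hgg rwog qzmzm fkz lzkba yhnd hyzq ctaln ycqe gemy roa qyys kcjme grot
Final line 6: lzkba

Answer: lzkba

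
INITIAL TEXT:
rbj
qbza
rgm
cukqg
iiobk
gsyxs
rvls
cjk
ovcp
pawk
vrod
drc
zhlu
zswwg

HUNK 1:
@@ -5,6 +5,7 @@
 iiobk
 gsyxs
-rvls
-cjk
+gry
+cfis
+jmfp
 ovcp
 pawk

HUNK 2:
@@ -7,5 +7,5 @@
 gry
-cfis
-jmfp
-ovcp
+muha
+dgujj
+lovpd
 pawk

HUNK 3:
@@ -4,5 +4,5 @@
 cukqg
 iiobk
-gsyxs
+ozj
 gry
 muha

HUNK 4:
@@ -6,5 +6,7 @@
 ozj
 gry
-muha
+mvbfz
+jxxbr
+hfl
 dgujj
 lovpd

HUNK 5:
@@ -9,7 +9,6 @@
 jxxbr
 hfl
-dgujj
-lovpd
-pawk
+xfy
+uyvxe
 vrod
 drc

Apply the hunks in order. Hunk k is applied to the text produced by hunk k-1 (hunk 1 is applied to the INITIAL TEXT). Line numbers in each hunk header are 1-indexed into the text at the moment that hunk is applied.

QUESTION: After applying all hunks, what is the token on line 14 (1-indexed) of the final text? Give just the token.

Hunk 1: at line 5 remove [rvls,cjk] add [gry,cfis,jmfp] -> 15 lines: rbj qbza rgm cukqg iiobk gsyxs gry cfis jmfp ovcp pawk vrod drc zhlu zswwg
Hunk 2: at line 7 remove [cfis,jmfp,ovcp] add [muha,dgujj,lovpd] -> 15 lines: rbj qbza rgm cukqg iiobk gsyxs gry muha dgujj lovpd pawk vrod drc zhlu zswwg
Hunk 3: at line 4 remove [gsyxs] add [ozj] -> 15 lines: rbj qbza rgm cukqg iiobk ozj gry muha dgujj lovpd pawk vrod drc zhlu zswwg
Hunk 4: at line 6 remove [muha] add [mvbfz,jxxbr,hfl] -> 17 lines: rbj qbza rgm cukqg iiobk ozj gry mvbfz jxxbr hfl dgujj lovpd pawk vrod drc zhlu zswwg
Hunk 5: at line 9 remove [dgujj,lovpd,pawk] add [xfy,uyvxe] -> 16 lines: rbj qbza rgm cukqg iiobk ozj gry mvbfz jxxbr hfl xfy uyvxe vrod drc zhlu zswwg
Final line 14: drc

Answer: drc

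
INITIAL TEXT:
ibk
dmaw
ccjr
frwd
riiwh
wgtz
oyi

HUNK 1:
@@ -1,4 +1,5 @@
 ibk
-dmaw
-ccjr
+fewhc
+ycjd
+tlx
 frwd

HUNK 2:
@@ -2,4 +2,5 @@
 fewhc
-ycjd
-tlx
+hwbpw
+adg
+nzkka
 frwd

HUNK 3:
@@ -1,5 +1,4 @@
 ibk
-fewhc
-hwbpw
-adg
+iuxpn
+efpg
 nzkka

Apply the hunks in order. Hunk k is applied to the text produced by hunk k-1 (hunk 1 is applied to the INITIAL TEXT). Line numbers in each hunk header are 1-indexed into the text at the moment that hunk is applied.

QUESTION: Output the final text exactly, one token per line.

Answer: ibk
iuxpn
efpg
nzkka
frwd
riiwh
wgtz
oyi

Derivation:
Hunk 1: at line 1 remove [dmaw,ccjr] add [fewhc,ycjd,tlx] -> 8 lines: ibk fewhc ycjd tlx frwd riiwh wgtz oyi
Hunk 2: at line 2 remove [ycjd,tlx] add [hwbpw,adg,nzkka] -> 9 lines: ibk fewhc hwbpw adg nzkka frwd riiwh wgtz oyi
Hunk 3: at line 1 remove [fewhc,hwbpw,adg] add [iuxpn,efpg] -> 8 lines: ibk iuxpn efpg nzkka frwd riiwh wgtz oyi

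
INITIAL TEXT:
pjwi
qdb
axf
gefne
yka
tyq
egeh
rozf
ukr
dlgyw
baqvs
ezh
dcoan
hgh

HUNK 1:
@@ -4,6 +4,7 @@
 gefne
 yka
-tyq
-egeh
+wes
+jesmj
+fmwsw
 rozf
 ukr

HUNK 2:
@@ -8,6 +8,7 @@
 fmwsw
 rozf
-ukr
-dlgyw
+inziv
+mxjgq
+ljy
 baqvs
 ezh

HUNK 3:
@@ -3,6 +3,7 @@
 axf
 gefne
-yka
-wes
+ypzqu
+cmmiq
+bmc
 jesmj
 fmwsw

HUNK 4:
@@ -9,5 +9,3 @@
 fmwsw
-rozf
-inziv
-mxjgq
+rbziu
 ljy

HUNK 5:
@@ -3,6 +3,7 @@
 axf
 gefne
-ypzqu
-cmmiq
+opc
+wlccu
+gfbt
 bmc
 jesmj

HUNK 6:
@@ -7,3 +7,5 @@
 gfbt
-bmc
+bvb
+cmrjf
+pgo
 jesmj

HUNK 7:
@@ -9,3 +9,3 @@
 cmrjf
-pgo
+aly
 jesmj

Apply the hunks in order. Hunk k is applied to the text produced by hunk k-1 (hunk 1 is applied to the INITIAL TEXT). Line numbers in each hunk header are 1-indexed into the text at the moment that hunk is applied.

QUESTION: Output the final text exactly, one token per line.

Answer: pjwi
qdb
axf
gefne
opc
wlccu
gfbt
bvb
cmrjf
aly
jesmj
fmwsw
rbziu
ljy
baqvs
ezh
dcoan
hgh

Derivation:
Hunk 1: at line 4 remove [tyq,egeh] add [wes,jesmj,fmwsw] -> 15 lines: pjwi qdb axf gefne yka wes jesmj fmwsw rozf ukr dlgyw baqvs ezh dcoan hgh
Hunk 2: at line 8 remove [ukr,dlgyw] add [inziv,mxjgq,ljy] -> 16 lines: pjwi qdb axf gefne yka wes jesmj fmwsw rozf inziv mxjgq ljy baqvs ezh dcoan hgh
Hunk 3: at line 3 remove [yka,wes] add [ypzqu,cmmiq,bmc] -> 17 lines: pjwi qdb axf gefne ypzqu cmmiq bmc jesmj fmwsw rozf inziv mxjgq ljy baqvs ezh dcoan hgh
Hunk 4: at line 9 remove [rozf,inziv,mxjgq] add [rbziu] -> 15 lines: pjwi qdb axf gefne ypzqu cmmiq bmc jesmj fmwsw rbziu ljy baqvs ezh dcoan hgh
Hunk 5: at line 3 remove [ypzqu,cmmiq] add [opc,wlccu,gfbt] -> 16 lines: pjwi qdb axf gefne opc wlccu gfbt bmc jesmj fmwsw rbziu ljy baqvs ezh dcoan hgh
Hunk 6: at line 7 remove [bmc] add [bvb,cmrjf,pgo] -> 18 lines: pjwi qdb axf gefne opc wlccu gfbt bvb cmrjf pgo jesmj fmwsw rbziu ljy baqvs ezh dcoan hgh
Hunk 7: at line 9 remove [pgo] add [aly] -> 18 lines: pjwi qdb axf gefne opc wlccu gfbt bvb cmrjf aly jesmj fmwsw rbziu ljy baqvs ezh dcoan hgh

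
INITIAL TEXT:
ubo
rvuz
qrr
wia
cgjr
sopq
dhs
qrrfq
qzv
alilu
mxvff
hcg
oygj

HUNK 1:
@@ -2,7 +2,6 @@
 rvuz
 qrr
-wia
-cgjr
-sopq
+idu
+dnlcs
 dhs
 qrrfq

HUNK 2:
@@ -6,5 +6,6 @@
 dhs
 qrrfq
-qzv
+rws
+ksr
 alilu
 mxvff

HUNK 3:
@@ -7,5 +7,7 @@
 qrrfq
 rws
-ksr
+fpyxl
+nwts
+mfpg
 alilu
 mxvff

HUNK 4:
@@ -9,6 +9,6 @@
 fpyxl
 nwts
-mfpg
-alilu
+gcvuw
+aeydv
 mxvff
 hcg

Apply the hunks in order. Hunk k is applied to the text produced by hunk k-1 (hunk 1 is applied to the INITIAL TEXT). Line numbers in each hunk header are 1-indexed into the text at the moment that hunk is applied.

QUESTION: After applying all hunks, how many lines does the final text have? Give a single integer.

Answer: 15

Derivation:
Hunk 1: at line 2 remove [wia,cgjr,sopq] add [idu,dnlcs] -> 12 lines: ubo rvuz qrr idu dnlcs dhs qrrfq qzv alilu mxvff hcg oygj
Hunk 2: at line 6 remove [qzv] add [rws,ksr] -> 13 lines: ubo rvuz qrr idu dnlcs dhs qrrfq rws ksr alilu mxvff hcg oygj
Hunk 3: at line 7 remove [ksr] add [fpyxl,nwts,mfpg] -> 15 lines: ubo rvuz qrr idu dnlcs dhs qrrfq rws fpyxl nwts mfpg alilu mxvff hcg oygj
Hunk 4: at line 9 remove [mfpg,alilu] add [gcvuw,aeydv] -> 15 lines: ubo rvuz qrr idu dnlcs dhs qrrfq rws fpyxl nwts gcvuw aeydv mxvff hcg oygj
Final line count: 15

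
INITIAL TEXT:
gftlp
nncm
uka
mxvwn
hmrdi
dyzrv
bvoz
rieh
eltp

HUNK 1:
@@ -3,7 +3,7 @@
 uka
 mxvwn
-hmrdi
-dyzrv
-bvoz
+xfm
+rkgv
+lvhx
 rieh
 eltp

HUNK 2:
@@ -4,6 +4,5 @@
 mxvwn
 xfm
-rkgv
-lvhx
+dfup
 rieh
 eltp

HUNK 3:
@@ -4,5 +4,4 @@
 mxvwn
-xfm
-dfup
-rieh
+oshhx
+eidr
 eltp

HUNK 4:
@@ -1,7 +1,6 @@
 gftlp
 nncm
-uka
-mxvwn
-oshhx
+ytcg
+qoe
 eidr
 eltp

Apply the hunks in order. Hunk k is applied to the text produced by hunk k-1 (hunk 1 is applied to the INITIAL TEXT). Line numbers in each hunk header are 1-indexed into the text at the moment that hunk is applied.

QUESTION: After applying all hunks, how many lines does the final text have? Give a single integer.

Answer: 6

Derivation:
Hunk 1: at line 3 remove [hmrdi,dyzrv,bvoz] add [xfm,rkgv,lvhx] -> 9 lines: gftlp nncm uka mxvwn xfm rkgv lvhx rieh eltp
Hunk 2: at line 4 remove [rkgv,lvhx] add [dfup] -> 8 lines: gftlp nncm uka mxvwn xfm dfup rieh eltp
Hunk 3: at line 4 remove [xfm,dfup,rieh] add [oshhx,eidr] -> 7 lines: gftlp nncm uka mxvwn oshhx eidr eltp
Hunk 4: at line 1 remove [uka,mxvwn,oshhx] add [ytcg,qoe] -> 6 lines: gftlp nncm ytcg qoe eidr eltp
Final line count: 6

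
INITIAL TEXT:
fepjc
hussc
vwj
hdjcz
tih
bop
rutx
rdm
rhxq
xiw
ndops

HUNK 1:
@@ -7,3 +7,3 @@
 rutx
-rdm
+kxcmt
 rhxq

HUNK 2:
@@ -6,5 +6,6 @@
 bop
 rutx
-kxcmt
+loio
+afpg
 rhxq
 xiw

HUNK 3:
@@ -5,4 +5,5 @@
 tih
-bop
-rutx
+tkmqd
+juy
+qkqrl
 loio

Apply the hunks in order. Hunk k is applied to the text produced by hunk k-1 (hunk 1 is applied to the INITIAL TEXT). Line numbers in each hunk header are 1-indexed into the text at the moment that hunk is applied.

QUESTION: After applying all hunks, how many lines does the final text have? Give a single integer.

Hunk 1: at line 7 remove [rdm] add [kxcmt] -> 11 lines: fepjc hussc vwj hdjcz tih bop rutx kxcmt rhxq xiw ndops
Hunk 2: at line 6 remove [kxcmt] add [loio,afpg] -> 12 lines: fepjc hussc vwj hdjcz tih bop rutx loio afpg rhxq xiw ndops
Hunk 3: at line 5 remove [bop,rutx] add [tkmqd,juy,qkqrl] -> 13 lines: fepjc hussc vwj hdjcz tih tkmqd juy qkqrl loio afpg rhxq xiw ndops
Final line count: 13

Answer: 13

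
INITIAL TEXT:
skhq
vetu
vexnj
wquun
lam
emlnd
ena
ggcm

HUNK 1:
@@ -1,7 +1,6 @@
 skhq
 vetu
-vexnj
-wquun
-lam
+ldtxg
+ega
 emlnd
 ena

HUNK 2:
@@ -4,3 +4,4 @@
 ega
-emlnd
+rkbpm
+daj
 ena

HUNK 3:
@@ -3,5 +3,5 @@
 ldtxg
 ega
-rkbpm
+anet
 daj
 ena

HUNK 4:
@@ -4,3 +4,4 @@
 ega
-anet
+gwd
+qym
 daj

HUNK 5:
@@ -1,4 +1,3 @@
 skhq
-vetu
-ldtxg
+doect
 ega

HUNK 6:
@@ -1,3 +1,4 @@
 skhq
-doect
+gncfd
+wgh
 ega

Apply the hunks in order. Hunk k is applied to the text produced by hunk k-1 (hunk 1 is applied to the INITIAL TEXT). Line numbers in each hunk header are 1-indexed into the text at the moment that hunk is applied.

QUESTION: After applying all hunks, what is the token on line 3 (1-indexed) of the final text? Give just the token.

Answer: wgh

Derivation:
Hunk 1: at line 1 remove [vexnj,wquun,lam] add [ldtxg,ega] -> 7 lines: skhq vetu ldtxg ega emlnd ena ggcm
Hunk 2: at line 4 remove [emlnd] add [rkbpm,daj] -> 8 lines: skhq vetu ldtxg ega rkbpm daj ena ggcm
Hunk 3: at line 3 remove [rkbpm] add [anet] -> 8 lines: skhq vetu ldtxg ega anet daj ena ggcm
Hunk 4: at line 4 remove [anet] add [gwd,qym] -> 9 lines: skhq vetu ldtxg ega gwd qym daj ena ggcm
Hunk 5: at line 1 remove [vetu,ldtxg] add [doect] -> 8 lines: skhq doect ega gwd qym daj ena ggcm
Hunk 6: at line 1 remove [doect] add [gncfd,wgh] -> 9 lines: skhq gncfd wgh ega gwd qym daj ena ggcm
Final line 3: wgh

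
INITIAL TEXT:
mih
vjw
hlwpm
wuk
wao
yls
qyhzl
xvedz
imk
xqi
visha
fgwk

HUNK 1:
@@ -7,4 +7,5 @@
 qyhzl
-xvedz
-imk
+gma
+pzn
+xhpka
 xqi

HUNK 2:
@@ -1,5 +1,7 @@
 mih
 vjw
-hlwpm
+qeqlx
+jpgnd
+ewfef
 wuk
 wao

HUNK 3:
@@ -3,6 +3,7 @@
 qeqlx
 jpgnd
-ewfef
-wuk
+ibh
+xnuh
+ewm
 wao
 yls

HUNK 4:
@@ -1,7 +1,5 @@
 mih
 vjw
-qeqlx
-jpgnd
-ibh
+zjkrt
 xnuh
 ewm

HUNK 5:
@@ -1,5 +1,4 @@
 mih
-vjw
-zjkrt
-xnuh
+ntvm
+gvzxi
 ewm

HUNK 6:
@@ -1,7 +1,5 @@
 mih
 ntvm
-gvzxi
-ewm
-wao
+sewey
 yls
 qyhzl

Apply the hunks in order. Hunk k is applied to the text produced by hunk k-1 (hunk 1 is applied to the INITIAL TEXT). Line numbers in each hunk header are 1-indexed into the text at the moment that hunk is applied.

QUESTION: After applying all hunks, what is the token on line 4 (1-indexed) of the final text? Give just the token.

Hunk 1: at line 7 remove [xvedz,imk] add [gma,pzn,xhpka] -> 13 lines: mih vjw hlwpm wuk wao yls qyhzl gma pzn xhpka xqi visha fgwk
Hunk 2: at line 1 remove [hlwpm] add [qeqlx,jpgnd,ewfef] -> 15 lines: mih vjw qeqlx jpgnd ewfef wuk wao yls qyhzl gma pzn xhpka xqi visha fgwk
Hunk 3: at line 3 remove [ewfef,wuk] add [ibh,xnuh,ewm] -> 16 lines: mih vjw qeqlx jpgnd ibh xnuh ewm wao yls qyhzl gma pzn xhpka xqi visha fgwk
Hunk 4: at line 1 remove [qeqlx,jpgnd,ibh] add [zjkrt] -> 14 lines: mih vjw zjkrt xnuh ewm wao yls qyhzl gma pzn xhpka xqi visha fgwk
Hunk 5: at line 1 remove [vjw,zjkrt,xnuh] add [ntvm,gvzxi] -> 13 lines: mih ntvm gvzxi ewm wao yls qyhzl gma pzn xhpka xqi visha fgwk
Hunk 6: at line 1 remove [gvzxi,ewm,wao] add [sewey] -> 11 lines: mih ntvm sewey yls qyhzl gma pzn xhpka xqi visha fgwk
Final line 4: yls

Answer: yls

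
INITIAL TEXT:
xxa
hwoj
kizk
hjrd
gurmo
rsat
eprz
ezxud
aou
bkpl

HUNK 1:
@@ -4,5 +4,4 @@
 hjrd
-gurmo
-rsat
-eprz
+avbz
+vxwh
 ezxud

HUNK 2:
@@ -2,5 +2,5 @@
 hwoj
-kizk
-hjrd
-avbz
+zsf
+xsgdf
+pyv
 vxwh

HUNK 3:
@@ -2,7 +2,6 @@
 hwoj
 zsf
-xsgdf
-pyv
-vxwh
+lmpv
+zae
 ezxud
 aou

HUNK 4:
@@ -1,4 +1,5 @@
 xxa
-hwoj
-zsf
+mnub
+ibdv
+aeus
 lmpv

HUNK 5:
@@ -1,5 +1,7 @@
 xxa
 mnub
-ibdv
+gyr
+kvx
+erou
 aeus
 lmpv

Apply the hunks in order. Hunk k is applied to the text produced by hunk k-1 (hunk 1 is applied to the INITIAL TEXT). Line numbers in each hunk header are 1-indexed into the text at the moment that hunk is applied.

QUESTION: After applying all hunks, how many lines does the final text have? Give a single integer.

Answer: 11

Derivation:
Hunk 1: at line 4 remove [gurmo,rsat,eprz] add [avbz,vxwh] -> 9 lines: xxa hwoj kizk hjrd avbz vxwh ezxud aou bkpl
Hunk 2: at line 2 remove [kizk,hjrd,avbz] add [zsf,xsgdf,pyv] -> 9 lines: xxa hwoj zsf xsgdf pyv vxwh ezxud aou bkpl
Hunk 3: at line 2 remove [xsgdf,pyv,vxwh] add [lmpv,zae] -> 8 lines: xxa hwoj zsf lmpv zae ezxud aou bkpl
Hunk 4: at line 1 remove [hwoj,zsf] add [mnub,ibdv,aeus] -> 9 lines: xxa mnub ibdv aeus lmpv zae ezxud aou bkpl
Hunk 5: at line 1 remove [ibdv] add [gyr,kvx,erou] -> 11 lines: xxa mnub gyr kvx erou aeus lmpv zae ezxud aou bkpl
Final line count: 11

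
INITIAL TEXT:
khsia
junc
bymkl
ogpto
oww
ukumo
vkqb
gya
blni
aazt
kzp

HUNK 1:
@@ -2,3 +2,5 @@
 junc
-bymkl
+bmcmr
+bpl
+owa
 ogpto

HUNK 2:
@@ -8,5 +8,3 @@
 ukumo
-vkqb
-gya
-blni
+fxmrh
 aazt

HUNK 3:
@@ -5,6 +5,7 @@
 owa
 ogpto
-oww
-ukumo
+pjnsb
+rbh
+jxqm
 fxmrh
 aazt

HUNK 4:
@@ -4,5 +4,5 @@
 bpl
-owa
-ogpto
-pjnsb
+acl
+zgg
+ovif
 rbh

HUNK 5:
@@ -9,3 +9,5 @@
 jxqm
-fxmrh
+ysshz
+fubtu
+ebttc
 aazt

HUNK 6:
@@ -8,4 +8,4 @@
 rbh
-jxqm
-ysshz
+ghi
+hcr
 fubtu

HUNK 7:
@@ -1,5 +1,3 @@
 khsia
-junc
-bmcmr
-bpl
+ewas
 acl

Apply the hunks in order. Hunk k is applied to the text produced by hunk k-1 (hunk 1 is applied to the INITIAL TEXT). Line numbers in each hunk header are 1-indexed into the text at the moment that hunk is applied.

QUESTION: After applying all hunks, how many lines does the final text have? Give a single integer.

Hunk 1: at line 2 remove [bymkl] add [bmcmr,bpl,owa] -> 13 lines: khsia junc bmcmr bpl owa ogpto oww ukumo vkqb gya blni aazt kzp
Hunk 2: at line 8 remove [vkqb,gya,blni] add [fxmrh] -> 11 lines: khsia junc bmcmr bpl owa ogpto oww ukumo fxmrh aazt kzp
Hunk 3: at line 5 remove [oww,ukumo] add [pjnsb,rbh,jxqm] -> 12 lines: khsia junc bmcmr bpl owa ogpto pjnsb rbh jxqm fxmrh aazt kzp
Hunk 4: at line 4 remove [owa,ogpto,pjnsb] add [acl,zgg,ovif] -> 12 lines: khsia junc bmcmr bpl acl zgg ovif rbh jxqm fxmrh aazt kzp
Hunk 5: at line 9 remove [fxmrh] add [ysshz,fubtu,ebttc] -> 14 lines: khsia junc bmcmr bpl acl zgg ovif rbh jxqm ysshz fubtu ebttc aazt kzp
Hunk 6: at line 8 remove [jxqm,ysshz] add [ghi,hcr] -> 14 lines: khsia junc bmcmr bpl acl zgg ovif rbh ghi hcr fubtu ebttc aazt kzp
Hunk 7: at line 1 remove [junc,bmcmr,bpl] add [ewas] -> 12 lines: khsia ewas acl zgg ovif rbh ghi hcr fubtu ebttc aazt kzp
Final line count: 12

Answer: 12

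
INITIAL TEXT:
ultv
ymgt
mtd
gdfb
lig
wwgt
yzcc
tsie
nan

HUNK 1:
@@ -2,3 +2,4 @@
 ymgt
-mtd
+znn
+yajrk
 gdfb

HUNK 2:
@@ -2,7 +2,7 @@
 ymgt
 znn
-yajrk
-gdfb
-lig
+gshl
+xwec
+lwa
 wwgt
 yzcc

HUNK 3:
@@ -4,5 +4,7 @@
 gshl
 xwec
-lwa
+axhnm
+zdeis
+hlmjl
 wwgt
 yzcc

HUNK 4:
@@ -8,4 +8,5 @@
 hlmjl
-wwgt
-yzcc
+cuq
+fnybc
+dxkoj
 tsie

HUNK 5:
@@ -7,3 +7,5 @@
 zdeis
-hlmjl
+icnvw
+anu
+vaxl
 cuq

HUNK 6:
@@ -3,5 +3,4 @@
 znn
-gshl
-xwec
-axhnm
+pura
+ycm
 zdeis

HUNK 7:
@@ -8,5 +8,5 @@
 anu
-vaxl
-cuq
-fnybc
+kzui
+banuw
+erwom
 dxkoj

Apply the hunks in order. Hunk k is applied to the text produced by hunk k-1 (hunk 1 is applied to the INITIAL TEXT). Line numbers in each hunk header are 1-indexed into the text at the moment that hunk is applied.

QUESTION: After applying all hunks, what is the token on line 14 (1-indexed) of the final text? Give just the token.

Hunk 1: at line 2 remove [mtd] add [znn,yajrk] -> 10 lines: ultv ymgt znn yajrk gdfb lig wwgt yzcc tsie nan
Hunk 2: at line 2 remove [yajrk,gdfb,lig] add [gshl,xwec,lwa] -> 10 lines: ultv ymgt znn gshl xwec lwa wwgt yzcc tsie nan
Hunk 3: at line 4 remove [lwa] add [axhnm,zdeis,hlmjl] -> 12 lines: ultv ymgt znn gshl xwec axhnm zdeis hlmjl wwgt yzcc tsie nan
Hunk 4: at line 8 remove [wwgt,yzcc] add [cuq,fnybc,dxkoj] -> 13 lines: ultv ymgt znn gshl xwec axhnm zdeis hlmjl cuq fnybc dxkoj tsie nan
Hunk 5: at line 7 remove [hlmjl] add [icnvw,anu,vaxl] -> 15 lines: ultv ymgt znn gshl xwec axhnm zdeis icnvw anu vaxl cuq fnybc dxkoj tsie nan
Hunk 6: at line 3 remove [gshl,xwec,axhnm] add [pura,ycm] -> 14 lines: ultv ymgt znn pura ycm zdeis icnvw anu vaxl cuq fnybc dxkoj tsie nan
Hunk 7: at line 8 remove [vaxl,cuq,fnybc] add [kzui,banuw,erwom] -> 14 lines: ultv ymgt znn pura ycm zdeis icnvw anu kzui banuw erwom dxkoj tsie nan
Final line 14: nan

Answer: nan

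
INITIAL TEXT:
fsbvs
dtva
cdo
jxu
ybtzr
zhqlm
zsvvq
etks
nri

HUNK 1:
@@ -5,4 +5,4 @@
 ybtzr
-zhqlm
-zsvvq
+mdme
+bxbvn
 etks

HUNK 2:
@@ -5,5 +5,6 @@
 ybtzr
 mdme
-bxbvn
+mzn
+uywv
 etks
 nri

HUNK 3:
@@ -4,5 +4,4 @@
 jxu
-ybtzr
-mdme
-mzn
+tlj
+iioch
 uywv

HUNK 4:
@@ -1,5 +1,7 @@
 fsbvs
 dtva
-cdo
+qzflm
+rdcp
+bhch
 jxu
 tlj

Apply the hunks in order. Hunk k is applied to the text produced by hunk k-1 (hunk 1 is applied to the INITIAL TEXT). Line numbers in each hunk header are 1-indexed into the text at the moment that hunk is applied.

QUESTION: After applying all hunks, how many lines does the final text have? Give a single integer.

Hunk 1: at line 5 remove [zhqlm,zsvvq] add [mdme,bxbvn] -> 9 lines: fsbvs dtva cdo jxu ybtzr mdme bxbvn etks nri
Hunk 2: at line 5 remove [bxbvn] add [mzn,uywv] -> 10 lines: fsbvs dtva cdo jxu ybtzr mdme mzn uywv etks nri
Hunk 3: at line 4 remove [ybtzr,mdme,mzn] add [tlj,iioch] -> 9 lines: fsbvs dtva cdo jxu tlj iioch uywv etks nri
Hunk 4: at line 1 remove [cdo] add [qzflm,rdcp,bhch] -> 11 lines: fsbvs dtva qzflm rdcp bhch jxu tlj iioch uywv etks nri
Final line count: 11

Answer: 11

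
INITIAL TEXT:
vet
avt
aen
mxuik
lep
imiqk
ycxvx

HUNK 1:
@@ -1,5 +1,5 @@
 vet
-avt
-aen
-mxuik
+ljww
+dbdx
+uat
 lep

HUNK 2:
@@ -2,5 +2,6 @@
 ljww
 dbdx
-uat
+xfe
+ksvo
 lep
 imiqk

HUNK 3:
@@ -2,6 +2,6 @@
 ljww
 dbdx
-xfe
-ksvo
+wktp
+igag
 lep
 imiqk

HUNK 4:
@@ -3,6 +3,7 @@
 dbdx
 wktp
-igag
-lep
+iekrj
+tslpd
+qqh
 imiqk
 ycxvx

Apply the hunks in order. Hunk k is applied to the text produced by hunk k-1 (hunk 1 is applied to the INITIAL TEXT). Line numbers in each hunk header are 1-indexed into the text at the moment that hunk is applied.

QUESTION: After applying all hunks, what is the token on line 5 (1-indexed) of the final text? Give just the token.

Hunk 1: at line 1 remove [avt,aen,mxuik] add [ljww,dbdx,uat] -> 7 lines: vet ljww dbdx uat lep imiqk ycxvx
Hunk 2: at line 2 remove [uat] add [xfe,ksvo] -> 8 lines: vet ljww dbdx xfe ksvo lep imiqk ycxvx
Hunk 3: at line 2 remove [xfe,ksvo] add [wktp,igag] -> 8 lines: vet ljww dbdx wktp igag lep imiqk ycxvx
Hunk 4: at line 3 remove [igag,lep] add [iekrj,tslpd,qqh] -> 9 lines: vet ljww dbdx wktp iekrj tslpd qqh imiqk ycxvx
Final line 5: iekrj

Answer: iekrj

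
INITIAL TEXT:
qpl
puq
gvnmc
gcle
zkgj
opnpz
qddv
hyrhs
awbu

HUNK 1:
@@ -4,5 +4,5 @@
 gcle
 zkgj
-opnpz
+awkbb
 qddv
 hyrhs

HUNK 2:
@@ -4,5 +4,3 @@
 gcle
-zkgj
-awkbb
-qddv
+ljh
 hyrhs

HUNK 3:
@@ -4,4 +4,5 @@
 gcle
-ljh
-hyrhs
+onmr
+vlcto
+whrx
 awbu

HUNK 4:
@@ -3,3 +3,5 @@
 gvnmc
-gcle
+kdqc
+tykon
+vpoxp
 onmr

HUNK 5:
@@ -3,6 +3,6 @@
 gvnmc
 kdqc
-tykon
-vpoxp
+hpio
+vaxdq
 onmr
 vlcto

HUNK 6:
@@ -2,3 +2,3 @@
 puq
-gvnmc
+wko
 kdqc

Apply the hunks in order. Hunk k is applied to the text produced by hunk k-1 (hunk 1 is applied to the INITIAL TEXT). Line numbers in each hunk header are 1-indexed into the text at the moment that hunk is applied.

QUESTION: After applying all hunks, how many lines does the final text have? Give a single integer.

Answer: 10

Derivation:
Hunk 1: at line 4 remove [opnpz] add [awkbb] -> 9 lines: qpl puq gvnmc gcle zkgj awkbb qddv hyrhs awbu
Hunk 2: at line 4 remove [zkgj,awkbb,qddv] add [ljh] -> 7 lines: qpl puq gvnmc gcle ljh hyrhs awbu
Hunk 3: at line 4 remove [ljh,hyrhs] add [onmr,vlcto,whrx] -> 8 lines: qpl puq gvnmc gcle onmr vlcto whrx awbu
Hunk 4: at line 3 remove [gcle] add [kdqc,tykon,vpoxp] -> 10 lines: qpl puq gvnmc kdqc tykon vpoxp onmr vlcto whrx awbu
Hunk 5: at line 3 remove [tykon,vpoxp] add [hpio,vaxdq] -> 10 lines: qpl puq gvnmc kdqc hpio vaxdq onmr vlcto whrx awbu
Hunk 6: at line 2 remove [gvnmc] add [wko] -> 10 lines: qpl puq wko kdqc hpio vaxdq onmr vlcto whrx awbu
Final line count: 10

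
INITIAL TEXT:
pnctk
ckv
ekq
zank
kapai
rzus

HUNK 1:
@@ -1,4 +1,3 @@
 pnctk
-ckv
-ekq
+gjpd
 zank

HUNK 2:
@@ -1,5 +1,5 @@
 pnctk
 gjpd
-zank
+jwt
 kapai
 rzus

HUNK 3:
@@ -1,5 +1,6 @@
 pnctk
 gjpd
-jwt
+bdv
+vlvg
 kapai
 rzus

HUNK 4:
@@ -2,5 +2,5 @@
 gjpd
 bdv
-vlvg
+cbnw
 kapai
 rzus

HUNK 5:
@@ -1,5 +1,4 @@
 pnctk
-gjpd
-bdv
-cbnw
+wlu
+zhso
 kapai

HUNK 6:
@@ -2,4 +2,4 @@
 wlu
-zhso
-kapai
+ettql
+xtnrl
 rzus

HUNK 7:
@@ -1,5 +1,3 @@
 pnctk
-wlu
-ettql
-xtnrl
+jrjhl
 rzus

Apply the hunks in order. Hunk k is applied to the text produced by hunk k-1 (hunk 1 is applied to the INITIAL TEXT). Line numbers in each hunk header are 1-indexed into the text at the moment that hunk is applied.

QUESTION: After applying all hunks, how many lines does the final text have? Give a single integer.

Answer: 3

Derivation:
Hunk 1: at line 1 remove [ckv,ekq] add [gjpd] -> 5 lines: pnctk gjpd zank kapai rzus
Hunk 2: at line 1 remove [zank] add [jwt] -> 5 lines: pnctk gjpd jwt kapai rzus
Hunk 3: at line 1 remove [jwt] add [bdv,vlvg] -> 6 lines: pnctk gjpd bdv vlvg kapai rzus
Hunk 4: at line 2 remove [vlvg] add [cbnw] -> 6 lines: pnctk gjpd bdv cbnw kapai rzus
Hunk 5: at line 1 remove [gjpd,bdv,cbnw] add [wlu,zhso] -> 5 lines: pnctk wlu zhso kapai rzus
Hunk 6: at line 2 remove [zhso,kapai] add [ettql,xtnrl] -> 5 lines: pnctk wlu ettql xtnrl rzus
Hunk 7: at line 1 remove [wlu,ettql,xtnrl] add [jrjhl] -> 3 lines: pnctk jrjhl rzus
Final line count: 3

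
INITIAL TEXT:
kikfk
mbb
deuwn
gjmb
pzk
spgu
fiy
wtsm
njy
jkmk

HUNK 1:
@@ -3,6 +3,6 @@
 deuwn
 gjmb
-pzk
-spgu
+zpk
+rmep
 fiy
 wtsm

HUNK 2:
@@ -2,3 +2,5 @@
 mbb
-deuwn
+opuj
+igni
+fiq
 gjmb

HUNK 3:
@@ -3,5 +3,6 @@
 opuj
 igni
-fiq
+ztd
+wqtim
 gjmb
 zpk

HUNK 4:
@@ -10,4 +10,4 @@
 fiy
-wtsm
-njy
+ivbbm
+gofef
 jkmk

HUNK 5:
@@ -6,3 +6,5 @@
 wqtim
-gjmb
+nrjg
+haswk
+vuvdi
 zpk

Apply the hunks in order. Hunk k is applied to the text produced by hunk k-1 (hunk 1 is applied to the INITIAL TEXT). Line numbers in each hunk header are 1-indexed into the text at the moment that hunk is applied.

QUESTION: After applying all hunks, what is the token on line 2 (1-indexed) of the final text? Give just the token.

Hunk 1: at line 3 remove [pzk,spgu] add [zpk,rmep] -> 10 lines: kikfk mbb deuwn gjmb zpk rmep fiy wtsm njy jkmk
Hunk 2: at line 2 remove [deuwn] add [opuj,igni,fiq] -> 12 lines: kikfk mbb opuj igni fiq gjmb zpk rmep fiy wtsm njy jkmk
Hunk 3: at line 3 remove [fiq] add [ztd,wqtim] -> 13 lines: kikfk mbb opuj igni ztd wqtim gjmb zpk rmep fiy wtsm njy jkmk
Hunk 4: at line 10 remove [wtsm,njy] add [ivbbm,gofef] -> 13 lines: kikfk mbb opuj igni ztd wqtim gjmb zpk rmep fiy ivbbm gofef jkmk
Hunk 5: at line 6 remove [gjmb] add [nrjg,haswk,vuvdi] -> 15 lines: kikfk mbb opuj igni ztd wqtim nrjg haswk vuvdi zpk rmep fiy ivbbm gofef jkmk
Final line 2: mbb

Answer: mbb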